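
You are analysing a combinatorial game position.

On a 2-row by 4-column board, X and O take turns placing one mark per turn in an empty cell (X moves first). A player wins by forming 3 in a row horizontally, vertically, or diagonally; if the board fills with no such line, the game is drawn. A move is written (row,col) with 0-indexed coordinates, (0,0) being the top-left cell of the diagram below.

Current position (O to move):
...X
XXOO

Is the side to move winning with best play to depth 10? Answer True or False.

O winning at [...X/XXOO]: False

ply 1, O at ...X/XXOO | (0,0)=+0→O..X/XXOO*; (0,1)=+0→.O.X/XXOO; (0,2)=+0→..OX/XXOO
ply 2, X at O..X/XXOO | (0,1)=+0→OX.X/XXOO*; (0,2)=+0→O.XX/XXOO
ply 3, O at OX.X/XXOO | (0,2)=+0→OXOX/XXOO*
ply 4: OXOX/XXOO is terminal +0 (X); from ...X/XXOO depth 10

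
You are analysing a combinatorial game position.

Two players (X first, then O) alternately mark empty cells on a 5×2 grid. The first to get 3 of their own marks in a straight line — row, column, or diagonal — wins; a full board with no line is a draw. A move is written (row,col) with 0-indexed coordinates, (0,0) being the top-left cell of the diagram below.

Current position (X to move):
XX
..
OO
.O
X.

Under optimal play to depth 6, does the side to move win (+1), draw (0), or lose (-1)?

p1 X@[XX/../OO/.O/X.]: (1,0)[XX/X./OO/.O/X.]-1* (1,1)[XX/.X/OO/.O/X.]-1 (3,0)[XX/../OO/XO/X.]-1 (4,1)[XX/../OO/.O/XX]-1
p2 O@[XX/X./OO/.O/X.]: (1,1)[XX/XO/OO/.O/X.]+1* (3,0)[XX/X./OO/OO/X.]+1 (4,1)[XX/X./OO/.O/XO]+1
p3 X@[XX/XO/OO/.O/X.] terminal -1; root [XX/../OO/.O/X.] d6

value(XX/../OO/.O/X., X) = -1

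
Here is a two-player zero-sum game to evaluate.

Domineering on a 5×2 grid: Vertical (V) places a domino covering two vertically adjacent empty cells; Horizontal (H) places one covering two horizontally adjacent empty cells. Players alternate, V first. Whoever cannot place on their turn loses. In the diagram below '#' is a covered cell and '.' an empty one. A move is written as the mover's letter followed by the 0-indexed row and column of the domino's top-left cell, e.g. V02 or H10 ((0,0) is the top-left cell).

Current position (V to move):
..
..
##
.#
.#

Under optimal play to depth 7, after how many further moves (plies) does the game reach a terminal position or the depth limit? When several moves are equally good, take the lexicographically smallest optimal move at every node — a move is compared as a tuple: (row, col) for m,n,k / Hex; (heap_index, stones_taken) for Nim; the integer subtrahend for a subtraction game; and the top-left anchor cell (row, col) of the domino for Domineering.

PV length from [../../##/.#/.#]: 1 ply

p1 V@[../../##/.#/.#]: V00[#./#./##/.#/.#]+1* V01[.#/.#/##/.#/.#]+1 V30[../../##/##/##]-1
p2 H@[#./#./##/.#/.#] terminal -1; root [../../##/.#/.#] d7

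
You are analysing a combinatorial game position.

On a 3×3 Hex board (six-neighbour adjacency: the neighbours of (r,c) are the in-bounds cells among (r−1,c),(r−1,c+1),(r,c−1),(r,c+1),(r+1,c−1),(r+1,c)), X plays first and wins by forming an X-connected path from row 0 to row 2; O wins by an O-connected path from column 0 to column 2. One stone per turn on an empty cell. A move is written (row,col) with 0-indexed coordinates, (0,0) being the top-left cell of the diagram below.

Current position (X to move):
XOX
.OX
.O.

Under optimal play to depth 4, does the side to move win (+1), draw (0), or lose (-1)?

value(XOX/.OX/.O., X) = +1

ply 1, X at XOX/.OX/.O. | (1,0)=+1→XOX/XOX/.O.*; (2,0)=+1→XOX/.OX/XO.; (2,2)=+1→XOX/.OX/.OX
ply 2, O at XOX/XOX/.O. | (2,0)=-1→XOX/XOX/OO.*; (2,2)=-1→XOX/XOX/.OO
ply 3, X at XOX/XOX/OO. | (2,2)=+1→XOX/XOX/OOX*
ply 4: XOX/XOX/OOX is terminal -1 (O); from XOX/.OX/.O. depth 4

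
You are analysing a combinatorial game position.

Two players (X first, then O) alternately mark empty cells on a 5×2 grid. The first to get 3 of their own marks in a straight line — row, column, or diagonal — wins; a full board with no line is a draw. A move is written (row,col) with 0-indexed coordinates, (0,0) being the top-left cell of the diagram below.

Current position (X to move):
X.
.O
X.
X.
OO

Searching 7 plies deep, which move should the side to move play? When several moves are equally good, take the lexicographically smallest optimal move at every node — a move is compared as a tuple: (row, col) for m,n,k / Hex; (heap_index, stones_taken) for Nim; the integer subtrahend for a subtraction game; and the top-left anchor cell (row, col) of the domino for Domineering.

X's best at [X./.O/X./X./OO]: (1,0)

[X./.O/X./X./OO] X move#1: (0,1):+0/XX/.O/X./X./OO, (1,0):+1/X./XO/X./X./OO*, (2,1):+0/X./.O/XX/X./OO, (3,1):+0/X./.O/X./XX/OO
[X./XO/X./X./OO] end (terminal -1, O#2); searched X./.O/X./X./OO to 7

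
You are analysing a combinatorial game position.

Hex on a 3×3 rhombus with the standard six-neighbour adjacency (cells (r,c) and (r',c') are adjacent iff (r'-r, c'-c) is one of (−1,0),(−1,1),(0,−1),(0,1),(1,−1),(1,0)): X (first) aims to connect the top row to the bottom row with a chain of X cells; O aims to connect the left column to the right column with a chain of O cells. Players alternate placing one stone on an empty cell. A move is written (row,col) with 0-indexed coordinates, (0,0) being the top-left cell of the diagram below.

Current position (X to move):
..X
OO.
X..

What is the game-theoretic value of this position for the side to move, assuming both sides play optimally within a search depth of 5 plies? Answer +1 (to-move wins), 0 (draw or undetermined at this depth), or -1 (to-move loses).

ply 1, X at ..X/OO./X.. | (0,0)=-1→X.X/OO./X..; (0,1)=-1→.XX/OO./X..; (1,2)=+1→..X/OOX/X..*; (2,1)=-1→..X/OO./XX.; (2,2)=-1→..X/OO./X.X
ply 2, O at ..X/OOX/X.. | (0,0)=-1→O.X/OOX/X..*; (0,1)=-1→.OX/OOX/X..; (2,1)=-1→..X/OOX/XO.; (2,2)=-1→..X/OOX/X.O
ply 3, X at O.X/OOX/X.. | (0,1)=+1→OXX/OOX/X..*; (2,1)=+1→O.X/OOX/XX.; (2,2)=+1→O.X/OOX/X.X
ply 4, O at OXX/OOX/X.. | (2,1)=-1→OXX/OOX/XO.*; (2,2)=-1→OXX/OOX/X.O
ply 5, X at OXX/OOX/XO. | (2,2)=+1→OXX/OOX/XOX*
ply 6: OXX/OOX/XOX is terminal -1 (O); from ..X/OO./X.. depth 5

value(..X/OO./X.., X) = +1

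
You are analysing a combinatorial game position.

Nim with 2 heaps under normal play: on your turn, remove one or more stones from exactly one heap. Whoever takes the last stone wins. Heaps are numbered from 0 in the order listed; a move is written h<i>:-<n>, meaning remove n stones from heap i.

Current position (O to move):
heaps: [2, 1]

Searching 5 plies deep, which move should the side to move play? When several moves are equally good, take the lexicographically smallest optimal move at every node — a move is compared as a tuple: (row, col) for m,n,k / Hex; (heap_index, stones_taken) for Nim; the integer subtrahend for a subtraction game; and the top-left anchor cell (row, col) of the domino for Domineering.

O's best at [(2,1)]: h0:-1

[(2,1)] O move#1: h0:-1:+1/(1,1)*, h0:-2:-1/(0,1), h1:-1:-1/(2,0)
[(1,1)] X move#2: h0:-1:-1/(0,1)*, h1:-1:-1/(1,0)
[(0,1)] O move#3: h1:-1:+1/(0,0)*
[(0,0)] end (terminal -1, X#4); searched (2,1) to 5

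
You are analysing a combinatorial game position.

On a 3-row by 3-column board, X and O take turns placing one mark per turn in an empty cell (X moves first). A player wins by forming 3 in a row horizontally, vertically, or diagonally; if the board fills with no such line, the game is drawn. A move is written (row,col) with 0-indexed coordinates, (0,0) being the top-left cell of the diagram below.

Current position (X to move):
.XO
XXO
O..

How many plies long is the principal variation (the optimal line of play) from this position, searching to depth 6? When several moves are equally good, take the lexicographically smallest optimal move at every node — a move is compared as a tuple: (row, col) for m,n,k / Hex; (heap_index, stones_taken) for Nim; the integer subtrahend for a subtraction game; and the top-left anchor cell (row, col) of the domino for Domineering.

[.XO/XXO/O..] X move#1: (0,0):-1/XXO/XXO/O.., (2,1):+1/.XO/XXO/OX.*, (2,2):+1/.XO/XXO/O.X
[.XO/XXO/OX.] end (terminal -1, O#2); searched .XO/XXO/O.. to 6

PV length from [.XO/XXO/O..]: 1 ply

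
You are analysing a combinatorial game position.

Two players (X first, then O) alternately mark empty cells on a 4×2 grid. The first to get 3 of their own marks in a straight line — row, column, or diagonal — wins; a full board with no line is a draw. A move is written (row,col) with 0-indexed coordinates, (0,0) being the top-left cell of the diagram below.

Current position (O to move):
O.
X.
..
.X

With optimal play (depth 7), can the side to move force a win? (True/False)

p1 O@[O./X./../.X]: (0,1)[OO/X./../.X]+0* (1,1)[O./XO/../.X]+0 (2,0)[O./X./O./.X]+0 (2,1)[O./X./.O/.X]+0 (3,0)[O./X./../OX]+0
p2 X@[OO/X./../.X]: (1,1)[OO/XX/../.X]+0* (2,0)[OO/X./X./.X]+0 (2,1)[OO/X./.X/.X]+0 (3,0)[OO/X./../XX]+0
p3 O@[OO/XX/../.X]: (2,0)[OO/XX/O./.X]-1 (2,1)[OO/XX/.O/.X]+0* (3,0)[OO/XX/../OX]-1
p4 X@[OO/XX/.O/.X]: (2,0)[OO/XX/XO/.X]+0* (3,0)[OO/XX/.O/XX]+0
p5 O@[OO/XX/XO/.X]: (3,0)[OO/XX/XO/OX]+0*
p6 X@[OO/XX/XO/OX] terminal +0; root [O./X./../.X] d7

O winning at [O./X./../.X]: False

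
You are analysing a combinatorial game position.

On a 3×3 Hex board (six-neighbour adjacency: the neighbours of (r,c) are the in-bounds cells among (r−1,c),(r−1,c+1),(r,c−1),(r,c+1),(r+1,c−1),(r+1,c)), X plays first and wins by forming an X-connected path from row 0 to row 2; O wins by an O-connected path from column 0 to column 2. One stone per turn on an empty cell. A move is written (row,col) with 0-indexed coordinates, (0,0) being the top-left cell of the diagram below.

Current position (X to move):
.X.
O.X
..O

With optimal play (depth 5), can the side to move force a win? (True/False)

X winning at [.X./O.X/..O]: True

ply 1, X at .X./O.X/..O | (0,0)=-1→XX./O.X/..O; (0,2)=-1→.XX/O.X/..O; (1,1)=+1→.X./OXX/..O*; (2,0)=-1→.X./O.X/X.O; (2,1)=+1→.X./O.X/.XO
ply 2, O at .X./OXX/..O | (0,0)=-1→OX./OXX/..O*; (0,2)=-1→.XO/OXX/..O; (2,0)=-1→.X./OXX/O.O; (2,1)=-1→.X./OXX/.OO
ply 3, X at OX./OXX/..O | (0,2)=+1→OXX/OXX/..O*; (2,0)=+1→OX./OXX/X.O; (2,1)=+1→OX./OXX/.XO
ply 4, O at OXX/OXX/..O | (2,0)=-1→OXX/OXX/O.O*; (2,1)=-1→OXX/OXX/.OO
ply 5, X at OXX/OXX/O.O | (2,1)=+1→OXX/OXX/OXO*
ply 6: OXX/OXX/OXO is terminal -1 (O); from .X./O.X/..O depth 5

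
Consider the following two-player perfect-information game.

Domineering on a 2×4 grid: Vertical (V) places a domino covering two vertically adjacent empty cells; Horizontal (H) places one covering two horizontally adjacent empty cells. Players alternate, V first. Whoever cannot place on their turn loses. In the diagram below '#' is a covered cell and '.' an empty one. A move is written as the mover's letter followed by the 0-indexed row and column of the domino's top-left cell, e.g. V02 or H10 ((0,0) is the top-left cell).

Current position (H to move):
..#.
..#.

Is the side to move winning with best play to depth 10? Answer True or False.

H winning at [..#./..#.]: True

[..#./..#.] H move#1: H00:+1/###./..#.*, H10:+1/..#./###.
[###./..#.] V move#2: V03:-1/####/..##*
[####/..##] H move#3: H10:+1/####/####*
[####/####] end (terminal -1, V#4); searched ..#./..#. to 10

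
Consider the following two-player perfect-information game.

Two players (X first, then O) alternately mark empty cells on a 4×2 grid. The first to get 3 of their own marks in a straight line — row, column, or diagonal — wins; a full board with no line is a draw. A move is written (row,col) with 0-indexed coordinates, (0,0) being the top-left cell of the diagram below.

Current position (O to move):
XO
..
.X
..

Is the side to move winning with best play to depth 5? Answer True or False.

O winning at [XO/../.X/..]: False

[XO/../.X/..] O move#1: (1,0):+0/XO/O./.X/..*, (1,1):+0/XO/.O/.X/.., (2,0):+0/XO/../OX/.., (3,0):+0/XO/../.X/O., (3,1):+0/XO/../.X/.O
[XO/O./.X/..] X move#2: (1,1):+0/XO/OX/.X/..*, (2,0):+0/XO/O./XX/.., (3,0):+0/XO/O./.X/X., (3,1):+0/XO/O./.X/.X
[XO/OX/.X/..] O move#3: (2,0):-1/XO/OX/OX/.., (3,0):-1/XO/OX/.X/O., (3,1):+0/XO/OX/.X/.O*
[XO/OX/.X/.O] X move#4: (2,0):+0/XO/OX/XX/.O*, (3,0):+0/XO/OX/.X/XO
[XO/OX/XX/.O] O move#5: (3,0):+0/XO/OX/XX/OO*
[XO/OX/XX/OO] end (terminal +0, X#6); searched XO/../.X/.. to 5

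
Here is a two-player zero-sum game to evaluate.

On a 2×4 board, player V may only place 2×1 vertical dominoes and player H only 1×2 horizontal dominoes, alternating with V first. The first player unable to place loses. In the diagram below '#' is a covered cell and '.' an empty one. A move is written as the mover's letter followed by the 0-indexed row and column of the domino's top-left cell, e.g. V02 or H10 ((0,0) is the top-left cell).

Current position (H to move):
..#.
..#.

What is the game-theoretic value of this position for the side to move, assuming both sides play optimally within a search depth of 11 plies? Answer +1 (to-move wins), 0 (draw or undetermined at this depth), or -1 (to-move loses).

value(..#./..#., H) = +1

[..#./..#.] H move#1: H00:+1/###./..#.*, H10:+1/..#./###.
[###./..#.] V move#2: V03:-1/####/..##*
[####/..##] H move#3: H10:+1/####/####*
[####/####] end (terminal -1, V#4); searched ..#./..#. to 11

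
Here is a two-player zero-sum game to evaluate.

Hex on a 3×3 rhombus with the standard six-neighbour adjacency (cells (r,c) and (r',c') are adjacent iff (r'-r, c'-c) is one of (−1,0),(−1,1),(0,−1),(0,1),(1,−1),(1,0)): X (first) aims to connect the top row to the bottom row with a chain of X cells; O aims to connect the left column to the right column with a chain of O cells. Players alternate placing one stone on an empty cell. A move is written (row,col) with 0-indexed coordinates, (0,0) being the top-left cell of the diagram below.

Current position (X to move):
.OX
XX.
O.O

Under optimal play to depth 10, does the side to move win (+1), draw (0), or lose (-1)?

value(.OX/XX./O.O, X) = +1

ply 1, X at .OX/XX./O.O | (0,0)=-1→XOX/XX./O.O; (1,2)=-1→.OX/XXX/O.O; (2,1)=+1→.OX/XX./OXO*
ply 2: .OX/XX./OXO is terminal -1 (O); from .OX/XX./O.O depth 10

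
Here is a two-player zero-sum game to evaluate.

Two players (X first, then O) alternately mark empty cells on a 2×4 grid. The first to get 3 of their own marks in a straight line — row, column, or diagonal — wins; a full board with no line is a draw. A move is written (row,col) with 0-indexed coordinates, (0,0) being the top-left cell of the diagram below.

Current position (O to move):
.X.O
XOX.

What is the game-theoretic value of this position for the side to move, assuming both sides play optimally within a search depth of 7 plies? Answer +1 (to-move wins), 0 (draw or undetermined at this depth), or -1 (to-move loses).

value(.X.O/XOX., O) = 0

p1 O@[.X.O/XOX.]: (0,0)[OX.O/XOX.]+0* (0,2)[.XOO/XOX.]+0 (1,3)[.X.O/XOXO]+0
p2 X@[OX.O/XOX.]: (0,2)[OXXO/XOX.]+0* (1,3)[OX.O/XOXX]+0
p3 O@[OXXO/XOX.]: (1,3)[OXXO/XOXO]+0*
p4 X@[OXXO/XOXO] terminal +0; root [.X.O/XOX.] d7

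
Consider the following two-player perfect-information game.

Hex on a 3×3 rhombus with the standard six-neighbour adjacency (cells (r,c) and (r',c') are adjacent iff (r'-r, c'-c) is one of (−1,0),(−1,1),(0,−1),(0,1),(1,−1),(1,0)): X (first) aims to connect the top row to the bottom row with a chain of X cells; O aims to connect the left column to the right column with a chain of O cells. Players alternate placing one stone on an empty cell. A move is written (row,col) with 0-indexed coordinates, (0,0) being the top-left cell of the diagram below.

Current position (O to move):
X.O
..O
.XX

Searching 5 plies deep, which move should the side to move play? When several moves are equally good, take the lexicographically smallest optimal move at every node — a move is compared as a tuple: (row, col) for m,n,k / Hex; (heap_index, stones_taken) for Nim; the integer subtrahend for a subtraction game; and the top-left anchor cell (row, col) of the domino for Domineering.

[X.O/..O/.XX] O move#1: (0,1):-1/XOO/..O/.XX, (1,0):+1/X.O/O.O/.XX*, (1,1):+1/X.O/.OO/.XX, (2,0):-1/X.O/..O/OXX
[X.O/O.O/.XX] X move#2: (0,1):-1/XXO/O.O/.XX*, (1,1):-1/X.O/OXO/.XX, (2,0):-1/X.O/O.O/XXX
[XXO/O.O/.XX] O move#3: (1,1):+1/XXO/OOO/.XX*, (2,0):-1/XXO/O.O/OXX
[XXO/OOO/.XX] end (terminal -1, X#4); searched X.O/..O/.XX to 5

O's best at [X.O/..O/.XX]: (1,0)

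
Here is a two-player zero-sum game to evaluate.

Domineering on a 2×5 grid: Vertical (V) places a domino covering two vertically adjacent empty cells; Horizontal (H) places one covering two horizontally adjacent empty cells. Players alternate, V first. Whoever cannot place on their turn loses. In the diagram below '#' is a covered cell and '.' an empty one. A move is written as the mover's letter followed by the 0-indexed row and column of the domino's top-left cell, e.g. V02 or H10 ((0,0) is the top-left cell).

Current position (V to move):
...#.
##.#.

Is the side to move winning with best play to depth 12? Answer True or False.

p1 V@[...#./##.#.]: V02[..##./####.]+1* V04[...##/##.##]-1
p2 H@[..##./####.]: H00[####./####.]-1*
p3 V@[####./####.]: V04[#####/#####]+1*
p4 H@[#####/#####] terminal -1; root [...#./##.#.] d12

V winning at [...#./##.#.]: True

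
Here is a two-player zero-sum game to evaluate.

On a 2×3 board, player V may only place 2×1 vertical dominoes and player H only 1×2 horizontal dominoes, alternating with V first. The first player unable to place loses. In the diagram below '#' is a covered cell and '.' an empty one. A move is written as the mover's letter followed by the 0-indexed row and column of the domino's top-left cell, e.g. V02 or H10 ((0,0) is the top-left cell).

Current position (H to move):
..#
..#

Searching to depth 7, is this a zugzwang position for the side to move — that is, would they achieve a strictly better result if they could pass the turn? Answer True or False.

p1 H@[..#/..#]: H00[###/..#]+1* H10[..#/###]+1
p2 V@[###/..#] terminal -1; root [..#/..#] d7
pass branch (V moves first from the same position):
  | p1 V@[..#/..#]: V00[#.#/#.#]+1* V01[.##/.##]+1
  | p2 H@[#.#/#.#] terminal -1; root [..#/..#] d7
H moving scores +1; H passing scores -1

zugzwang(..#/..#, H) = False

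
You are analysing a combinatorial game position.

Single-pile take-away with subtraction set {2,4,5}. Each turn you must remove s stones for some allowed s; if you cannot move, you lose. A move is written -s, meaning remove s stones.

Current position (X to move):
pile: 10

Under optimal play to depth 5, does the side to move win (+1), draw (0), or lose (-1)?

value(10, X) = +1

ply 1, X at 10 | -2=+1→8*; -4=-1→6; -5=-1→5
ply 2, O at 8 | -2=-1→6*; -4=-1→4; -5=-1→3
ply 3, X at 6 | -2=-1→4; -4=-1→2; -5=+1→1*
ply 4: 1 is terminal -1 (O); from 10 depth 5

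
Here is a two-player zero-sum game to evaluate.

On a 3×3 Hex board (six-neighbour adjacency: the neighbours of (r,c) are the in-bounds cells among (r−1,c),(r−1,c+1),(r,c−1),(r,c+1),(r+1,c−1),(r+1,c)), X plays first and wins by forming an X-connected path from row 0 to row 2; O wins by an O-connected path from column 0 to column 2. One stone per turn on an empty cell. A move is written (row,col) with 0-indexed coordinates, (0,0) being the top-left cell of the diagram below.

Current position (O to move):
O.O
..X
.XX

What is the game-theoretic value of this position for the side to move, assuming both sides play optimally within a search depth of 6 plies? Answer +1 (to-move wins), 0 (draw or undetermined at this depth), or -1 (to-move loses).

ply 1, O at O.O/..X/.XX | (0,1)=+1→OOO/..X/.XX*; (1,0)=+1→O.O/O.X/.XX; (1,1)=+1→O.O/.OX/.XX; (2,0)=+1→O.O/..X/OXX
ply 2: OOO/..X/.XX is terminal -1 (X); from O.O/..X/.XX depth 6

value(O.O/..X/.XX, O) = +1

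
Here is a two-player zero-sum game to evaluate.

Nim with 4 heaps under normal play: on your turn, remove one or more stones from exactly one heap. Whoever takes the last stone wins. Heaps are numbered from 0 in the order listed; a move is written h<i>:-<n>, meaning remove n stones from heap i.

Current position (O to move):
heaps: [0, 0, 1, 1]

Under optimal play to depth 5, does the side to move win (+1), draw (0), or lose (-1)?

value((0,0,1,1), O) = -1

ply 1, O at (0,0,1,1) | h2:-1=-1→(0,0,0,1)*; h3:-1=-1→(0,0,1,0)
ply 2, X at (0,0,0,1) | h3:-1=+1→(0,0,0,0)*
ply 3: (0,0,0,0) is terminal -1 (O); from (0,0,1,1) depth 5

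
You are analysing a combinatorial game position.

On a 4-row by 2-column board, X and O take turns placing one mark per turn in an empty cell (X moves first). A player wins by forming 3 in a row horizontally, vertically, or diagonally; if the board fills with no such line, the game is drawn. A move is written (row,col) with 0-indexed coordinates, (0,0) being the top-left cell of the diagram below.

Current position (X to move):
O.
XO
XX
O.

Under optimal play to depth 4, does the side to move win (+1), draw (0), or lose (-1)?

value(O./XO/XX/O., X) = 0

[O./XO/XX/O.] X move#1: (0,1):+0/OX/XO/XX/O.*, (3,1):+0/O./XO/XX/OX
[OX/XO/XX/O.] O move#2: (3,1):+0/OX/XO/XX/OO*
[OX/XO/XX/OO] end (terminal +0, X#3); searched O./XO/XX/O. to 4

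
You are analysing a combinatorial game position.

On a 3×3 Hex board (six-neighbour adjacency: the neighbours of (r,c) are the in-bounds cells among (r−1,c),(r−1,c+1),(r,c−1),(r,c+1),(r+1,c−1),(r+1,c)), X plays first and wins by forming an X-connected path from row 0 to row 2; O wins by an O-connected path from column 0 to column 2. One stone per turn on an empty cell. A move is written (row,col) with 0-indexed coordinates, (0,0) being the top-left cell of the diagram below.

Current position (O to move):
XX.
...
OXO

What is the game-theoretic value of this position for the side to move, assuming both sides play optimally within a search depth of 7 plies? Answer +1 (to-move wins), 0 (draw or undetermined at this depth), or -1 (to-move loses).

[XX./.../OXO] O move#1: (0,2):-1/XXO/.../OXO, (1,0):-1/XX./O../OXO, (1,1):+1/XX./.O./OXO*, (1,2):-1/XX./..O/OXO
[XX./.O./OXO] X move#2: (0,2):-1/XXX/.O./OXO*, (1,0):-1/XX./XO./OXO, (1,2):-1/XX./.OX/OXO
[XXX/.O./OXO] O move#3: (1,0):-1/XXX/OO./OXO, (1,2):+1/XXX/.OO/OXO*
[XXX/.OO/OXO] end (terminal -1, X#4); searched XX./.../OXO to 7

value(XX./.../OXO, O) = +1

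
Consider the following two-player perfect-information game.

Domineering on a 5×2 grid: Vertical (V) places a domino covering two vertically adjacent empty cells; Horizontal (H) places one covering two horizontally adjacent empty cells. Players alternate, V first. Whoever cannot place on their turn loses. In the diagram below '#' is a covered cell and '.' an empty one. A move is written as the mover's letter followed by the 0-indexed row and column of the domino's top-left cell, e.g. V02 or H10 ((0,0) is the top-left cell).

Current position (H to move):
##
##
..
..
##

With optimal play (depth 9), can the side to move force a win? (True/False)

H winning at [##/##/../../##]: True

[##/##/../../##] H move#1: H20:+1/##/##/##/../##*, H30:+1/##/##/../##/##
[##/##/##/../##] end (terminal -1, V#2); searched ##/##/../../## to 9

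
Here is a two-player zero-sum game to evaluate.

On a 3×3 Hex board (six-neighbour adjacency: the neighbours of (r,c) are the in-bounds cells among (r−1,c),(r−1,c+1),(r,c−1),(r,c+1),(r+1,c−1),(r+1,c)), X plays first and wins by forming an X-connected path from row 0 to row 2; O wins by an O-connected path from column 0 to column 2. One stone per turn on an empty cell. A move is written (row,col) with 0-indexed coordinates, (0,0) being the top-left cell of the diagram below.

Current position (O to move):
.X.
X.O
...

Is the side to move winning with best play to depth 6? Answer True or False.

ply 1, O at .X./X.O/... | (0,0)=-1→OX./X.O/...; (0,2)=-1→.XO/X.O/...; (1,1)=-1→.X./XOO/...; (2,0)=+1→.X./X.O/O..*; (2,1)=-1→.X./X.O/.O.; (2,2)=-1→.X./X.O/..O
ply 2, X at .X./X.O/O.. | (0,0)=-1→XX./X.O/O..*; (0,2)=-1→.XX/X.O/O..; (1,1)=-1→.X./XXO/O..; (2,1)=-1→.X./X.O/OX.; (2,2)=-1→.X./X.O/O.X
ply 3, O at XX./X.O/O.. | (0,2)=+1→XXO/X.O/O..*; (1,1)=+1→XX./XOO/O..; (2,1)=+1→XX./X.O/OO.; (2,2)=+1→XX./X.O/O.O
ply 4, X at XXO/X.O/O.. | (1,1)=-1→XXO/XXO/O..*; (2,1)=-1→XXO/X.O/OX.; (2,2)=-1→XXO/X.O/O.X
ply 5, O at XXO/XXO/O.. | (2,1)=+1→XXO/XXO/OO.*; (2,2)=-1→XXO/XXO/O.O
ply 6: XXO/XXO/OO. is terminal -1 (X); from .X./X.O/... depth 6

O winning at [.X./X.O/...]: True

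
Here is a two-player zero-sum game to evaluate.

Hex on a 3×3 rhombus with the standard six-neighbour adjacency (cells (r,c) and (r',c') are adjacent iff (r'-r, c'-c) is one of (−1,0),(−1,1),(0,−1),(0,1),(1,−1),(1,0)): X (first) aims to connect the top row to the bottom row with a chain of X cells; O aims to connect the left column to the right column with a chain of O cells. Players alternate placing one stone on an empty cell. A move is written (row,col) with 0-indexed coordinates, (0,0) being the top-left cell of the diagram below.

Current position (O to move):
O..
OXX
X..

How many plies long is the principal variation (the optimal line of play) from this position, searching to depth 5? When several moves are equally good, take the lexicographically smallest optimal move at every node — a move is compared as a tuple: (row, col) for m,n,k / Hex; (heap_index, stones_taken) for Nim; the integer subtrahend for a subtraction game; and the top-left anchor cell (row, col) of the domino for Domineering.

[O../OXX/X..] O move#1: (0,1):-1/OO./OXX/X..*, (0,2):-1/O.O/OXX/X.., (2,1):-1/O../OXX/XO., (2,2):-1/O../OXX/X.O
[OO./OXX/X..] X move#2: (0,2):+1/OOX/OXX/X..*, (2,1):-1/OO./OXX/XX., (2,2):-1/OO./OXX/X.X
[OOX/OXX/X..] end (terminal -1, O#3); searched O../OXX/X.. to 5

PV length from [O../OXX/X..]: 2 plies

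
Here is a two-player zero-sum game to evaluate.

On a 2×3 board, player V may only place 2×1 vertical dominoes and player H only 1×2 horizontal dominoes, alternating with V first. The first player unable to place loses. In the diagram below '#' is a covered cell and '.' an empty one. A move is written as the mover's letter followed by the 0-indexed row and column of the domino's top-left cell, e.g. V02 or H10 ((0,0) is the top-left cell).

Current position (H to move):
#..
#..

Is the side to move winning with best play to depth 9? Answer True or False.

ply 1, H at #../#.. | H01=+1→###/#..*; H11=+1→#../###
ply 2: ###/#.. is terminal -1 (V); from #../#.. depth 9

H winning at [#../#..]: True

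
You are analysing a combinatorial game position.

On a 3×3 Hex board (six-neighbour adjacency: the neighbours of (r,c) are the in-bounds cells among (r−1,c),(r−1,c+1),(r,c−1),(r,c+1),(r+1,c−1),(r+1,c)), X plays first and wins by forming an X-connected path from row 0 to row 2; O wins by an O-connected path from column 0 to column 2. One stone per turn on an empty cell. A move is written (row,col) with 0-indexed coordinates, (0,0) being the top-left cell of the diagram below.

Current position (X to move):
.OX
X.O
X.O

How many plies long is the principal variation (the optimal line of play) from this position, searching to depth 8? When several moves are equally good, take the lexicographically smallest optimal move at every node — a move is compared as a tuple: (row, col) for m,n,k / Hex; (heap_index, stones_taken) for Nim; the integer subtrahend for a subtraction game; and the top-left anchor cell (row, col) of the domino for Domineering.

ply 1, X at .OX/X.O/X.O | (0,0)=+1→XOX/X.O/X.O*; (1,1)=+1→.OX/XXO/X.O; (2,1)=+1→.OX/X.O/XXO
ply 2: XOX/X.O/X.O is terminal -1 (O); from .OX/X.O/X.O depth 8

PV length from [.OX/X.O/X.O]: 1 ply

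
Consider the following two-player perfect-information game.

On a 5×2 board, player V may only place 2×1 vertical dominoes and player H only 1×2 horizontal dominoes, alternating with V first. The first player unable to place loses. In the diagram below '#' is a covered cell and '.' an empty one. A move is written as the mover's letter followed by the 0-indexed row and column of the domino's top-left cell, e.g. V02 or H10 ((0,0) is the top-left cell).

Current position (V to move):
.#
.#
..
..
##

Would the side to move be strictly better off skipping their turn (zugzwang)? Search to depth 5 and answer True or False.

ply 1, V at .#/.#/../../## | V00=-1→##/##/../../##; V10=-1→.#/##/#./../##; V20=+1→.#/.#/#./#./##*; V21=+1→.#/.#/.#/.#/##
ply 2: .#/.#/#./#./## is terminal -1 (H); from .#/.#/../../## depth 5
if V skipped the turn, H would face:
~ ply 1, H at .#/.#/../../## | H20=+1→.#/.#/##/../##*; H30=-1→.#/.#/../##/##
~ ply 2, V at .#/.#/##/../## | V00=-1→##/##/##/../##*
~ ply 3, H at ##/##/##/../## | H30=+1→##/##/##/##/##*
~ ply 4: ##/##/##/##/## is terminal -1 (V); from .#/.#/../../## depth 5
compare (V): move=+1 vs pass=-1

zugzwang(.#/.#/../../##, V) = False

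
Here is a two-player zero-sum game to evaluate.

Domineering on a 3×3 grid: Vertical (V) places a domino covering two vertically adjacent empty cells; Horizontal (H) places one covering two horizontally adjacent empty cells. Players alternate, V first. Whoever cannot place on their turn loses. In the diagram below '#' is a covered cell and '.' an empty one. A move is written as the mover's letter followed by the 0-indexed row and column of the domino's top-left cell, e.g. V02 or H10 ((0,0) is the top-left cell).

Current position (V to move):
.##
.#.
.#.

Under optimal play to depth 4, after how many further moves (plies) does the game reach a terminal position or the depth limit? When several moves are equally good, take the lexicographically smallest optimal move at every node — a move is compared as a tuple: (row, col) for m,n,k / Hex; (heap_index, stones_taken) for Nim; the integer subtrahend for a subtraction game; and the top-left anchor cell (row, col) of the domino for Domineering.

ply 1, V at .##/.#./.#. | V00=+1→###/##./.#.*; V10=+1→.##/##./##.; V12=+1→.##/.##/.##
ply 2: ###/##./.#. is terminal -1 (H); from .##/.#./.#. depth 4

PV length from [.##/.#./.#.]: 1 ply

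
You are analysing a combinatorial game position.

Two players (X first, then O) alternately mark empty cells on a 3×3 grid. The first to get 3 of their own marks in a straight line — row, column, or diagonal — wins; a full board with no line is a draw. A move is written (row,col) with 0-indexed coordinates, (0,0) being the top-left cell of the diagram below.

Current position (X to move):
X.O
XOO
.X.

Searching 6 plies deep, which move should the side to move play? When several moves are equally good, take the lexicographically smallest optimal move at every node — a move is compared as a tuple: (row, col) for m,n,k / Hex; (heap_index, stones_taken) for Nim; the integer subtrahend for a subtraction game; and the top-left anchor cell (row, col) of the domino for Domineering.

p1 X@[X.O/XOO/.X.]: (0,1)[XXO/XOO/.X.]-1 (2,0)[X.O/XOO/XX.]+1* (2,2)[X.O/XOO/.XX]-1
p2 O@[X.O/XOO/XX.] terminal -1; root [X.O/XOO/.X.] d6

X's best at [X.O/XOO/.X.]: (2,0)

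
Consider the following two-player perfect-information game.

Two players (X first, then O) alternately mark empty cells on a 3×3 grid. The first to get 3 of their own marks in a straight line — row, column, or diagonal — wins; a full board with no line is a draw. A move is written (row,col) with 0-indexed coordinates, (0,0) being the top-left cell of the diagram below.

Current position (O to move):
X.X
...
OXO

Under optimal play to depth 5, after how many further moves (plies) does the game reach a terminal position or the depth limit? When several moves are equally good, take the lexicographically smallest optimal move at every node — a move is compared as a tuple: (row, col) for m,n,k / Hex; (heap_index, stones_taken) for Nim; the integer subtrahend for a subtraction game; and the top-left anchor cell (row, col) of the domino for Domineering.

ply 1, O at X.X/.../OXO | (0,1)=+0→XOX/.../OXO*; (1,0)=-1→X.X/O../OXO; (1,1)=-1→X.X/.O./OXO; (1,2)=-1→X.X/..O/OXO
ply 2, X at XOX/.../OXO | (1,0)=+0→XOX/X../OXO*; (1,1)=+0→XOX/.X./OXO; (1,2)=+0→XOX/..X/OXO
ply 3, O at XOX/X../OXO | (1,1)=+0→XOX/XO./OXO*; (1,2)=+0→XOX/X.O/OXO
ply 4, X at XOX/XO./OXO | (1,2)=+0→XOX/XOX/OXO*
ply 5: XOX/XOX/OXO is terminal +0 (O); from X.X/.../OXO depth 5

PV length from [X.X/.../OXO]: 4 plies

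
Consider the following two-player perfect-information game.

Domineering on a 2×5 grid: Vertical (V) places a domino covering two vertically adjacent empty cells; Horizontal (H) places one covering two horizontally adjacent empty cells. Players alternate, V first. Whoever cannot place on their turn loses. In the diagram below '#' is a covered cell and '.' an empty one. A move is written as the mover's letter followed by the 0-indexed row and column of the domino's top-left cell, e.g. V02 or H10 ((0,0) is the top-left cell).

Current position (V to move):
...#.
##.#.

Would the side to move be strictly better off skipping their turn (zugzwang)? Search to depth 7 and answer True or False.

zugzwang(...#./##.#., V) = False

[...#./##.#.] V move#1: V02:+1/..##./####.*, V04:-1/...##/##.##
[..##./####.] H move#2: H00:-1/####./####.*
[####./####.] V move#3: V04:+1/#####/#####*
[#####/#####] end (terminal -1, H#4); searched ...#./##.#. to 7
pass branch (H moves first from the same position):
  | [...#./##.#.] H move#1: H00:-1/##.#./##.#.*, H01:-1/.###./##.#.
  | [##.#./##.#.] V move#2: V02:+1/####./####.*, V04:+1/##.##/##.##
  | [####./####.] end (terminal -1, H#3); searched ...#./##.#. to 7
V moving scores +1; V passing scores +1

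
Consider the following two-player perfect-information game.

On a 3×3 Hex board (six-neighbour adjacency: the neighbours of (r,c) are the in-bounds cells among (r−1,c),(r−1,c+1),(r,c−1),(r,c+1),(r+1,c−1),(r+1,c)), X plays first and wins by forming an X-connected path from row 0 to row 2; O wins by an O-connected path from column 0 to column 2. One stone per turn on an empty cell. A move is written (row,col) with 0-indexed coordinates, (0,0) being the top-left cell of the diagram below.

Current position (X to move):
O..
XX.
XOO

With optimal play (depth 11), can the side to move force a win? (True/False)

X winning at [O../XX./XOO]: True

ply 1, X at O../XX./XOO | (0,1)=+1→OX./XX./XOO*; (0,2)=+1→O.X/XX./XOO; (1,2)=+1→O../XXX/XOO
ply 2: OX./XX./XOO is terminal -1 (O); from O../XX./XOO depth 11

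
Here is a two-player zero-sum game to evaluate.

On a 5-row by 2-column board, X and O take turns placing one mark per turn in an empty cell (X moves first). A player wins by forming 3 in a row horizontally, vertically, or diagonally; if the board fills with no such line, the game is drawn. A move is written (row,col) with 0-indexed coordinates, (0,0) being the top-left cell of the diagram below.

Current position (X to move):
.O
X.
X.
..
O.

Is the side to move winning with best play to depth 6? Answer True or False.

X winning at [.O/X./X./../O.]: True

p1 X@[.O/X./X./../O.]: (0,0)[XO/X./X./../O.]+1* (1,1)[.O/XX/X./../O.]+1 (2,1)[.O/X./XX/../O.]+1 (3,0)[.O/X./X./X./O.]+1 (3,1)[.O/X./X./.X/O.]+1 (4,1)[.O/X./X./../OX]+1
p2 O@[XO/X./X./../O.] terminal -1; root [.O/X./X./../O.] d6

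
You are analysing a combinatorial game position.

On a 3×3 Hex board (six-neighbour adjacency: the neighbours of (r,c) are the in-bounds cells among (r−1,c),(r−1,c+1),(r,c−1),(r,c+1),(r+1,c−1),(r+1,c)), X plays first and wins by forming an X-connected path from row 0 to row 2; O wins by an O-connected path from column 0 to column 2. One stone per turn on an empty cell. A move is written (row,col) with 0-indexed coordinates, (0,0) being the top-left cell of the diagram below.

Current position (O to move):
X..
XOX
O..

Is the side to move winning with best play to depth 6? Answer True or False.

O winning at [X../XOX/O..]: True

p1 O@[X../XOX/O..]: (0,1)[XO./XOX/O..]-1 (0,2)[X.O/XOX/O..]+1* (2,1)[X../XOX/OO.]+1 (2,2)[X../XOX/O.O]+1
p2 X@[X.O/XOX/O..] terminal -1; root [X../XOX/O..] d6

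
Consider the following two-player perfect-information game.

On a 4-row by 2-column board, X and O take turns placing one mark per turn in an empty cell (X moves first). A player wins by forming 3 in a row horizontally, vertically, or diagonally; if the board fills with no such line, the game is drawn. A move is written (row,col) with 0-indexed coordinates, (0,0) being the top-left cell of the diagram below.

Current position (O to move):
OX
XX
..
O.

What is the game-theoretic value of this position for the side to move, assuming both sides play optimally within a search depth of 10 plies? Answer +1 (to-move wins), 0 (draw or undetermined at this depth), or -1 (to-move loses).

value(OX/XX/../O., O) = 0

[OX/XX/../O.] O move#1: (2,0):-1/OX/XX/O./O., (2,1):+0/OX/XX/.O/O.*, (3,1):-1/OX/XX/../OO
[OX/XX/.O/O.] X move#2: (2,0):+0/OX/XX/XO/O.*, (3,1):+0/OX/XX/.O/OX
[OX/XX/XO/O.] O move#3: (3,1):+0/OX/XX/XO/OO*
[OX/XX/XO/OO] end (terminal +0, X#4); searched OX/XX/../O. to 10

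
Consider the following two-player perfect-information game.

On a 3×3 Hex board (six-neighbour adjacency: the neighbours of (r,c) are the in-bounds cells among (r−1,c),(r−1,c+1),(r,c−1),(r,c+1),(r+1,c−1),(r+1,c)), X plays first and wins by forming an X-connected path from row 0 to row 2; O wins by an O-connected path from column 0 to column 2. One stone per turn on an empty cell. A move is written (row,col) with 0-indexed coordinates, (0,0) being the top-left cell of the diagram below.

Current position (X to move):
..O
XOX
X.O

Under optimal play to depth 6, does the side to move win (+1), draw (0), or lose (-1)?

[..O/XOX/X.O] X move#1: (0,0):+1/X.O/XOX/X.O*, (0,1):+1/.XO/XOX/X.O, (2,1):+1/..O/XOX/XXO
[X.O/XOX/X.O] end (terminal -1, O#2); searched ..O/XOX/X.O to 6

value(..O/XOX/X.O, X) = +1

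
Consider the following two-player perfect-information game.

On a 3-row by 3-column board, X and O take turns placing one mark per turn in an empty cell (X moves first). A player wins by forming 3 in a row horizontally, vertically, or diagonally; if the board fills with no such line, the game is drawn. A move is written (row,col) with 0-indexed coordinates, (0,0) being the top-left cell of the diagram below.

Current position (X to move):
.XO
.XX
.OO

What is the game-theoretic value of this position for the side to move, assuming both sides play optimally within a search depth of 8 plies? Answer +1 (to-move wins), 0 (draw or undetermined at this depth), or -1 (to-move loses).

value(.XO/.XX/.OO, X) = +1

ply 1, X at .XO/.XX/.OO | (0,0)=-1→XXO/.XX/.OO; (1,0)=+1→.XO/XXX/.OO*; (2,0)=+0→.XO/.XX/XOO
ply 2: .XO/XXX/.OO is terminal -1 (O); from .XO/.XX/.OO depth 8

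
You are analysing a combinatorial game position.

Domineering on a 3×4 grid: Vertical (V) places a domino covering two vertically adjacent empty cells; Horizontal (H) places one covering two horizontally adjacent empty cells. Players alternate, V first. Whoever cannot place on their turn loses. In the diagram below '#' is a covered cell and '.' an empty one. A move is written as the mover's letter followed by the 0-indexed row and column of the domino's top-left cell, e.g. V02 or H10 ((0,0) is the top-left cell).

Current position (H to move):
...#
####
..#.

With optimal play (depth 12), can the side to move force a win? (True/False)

H winning at [...#/####/..#.]: True

[...#/####/..#.] H move#1: H00:+1/##.#/####/..#.*, H01:+1/.###/####/..#., H20:+1/...#/####/###.
[##.#/####/..#.] end (terminal -1, V#2); searched ...#/####/..#. to 12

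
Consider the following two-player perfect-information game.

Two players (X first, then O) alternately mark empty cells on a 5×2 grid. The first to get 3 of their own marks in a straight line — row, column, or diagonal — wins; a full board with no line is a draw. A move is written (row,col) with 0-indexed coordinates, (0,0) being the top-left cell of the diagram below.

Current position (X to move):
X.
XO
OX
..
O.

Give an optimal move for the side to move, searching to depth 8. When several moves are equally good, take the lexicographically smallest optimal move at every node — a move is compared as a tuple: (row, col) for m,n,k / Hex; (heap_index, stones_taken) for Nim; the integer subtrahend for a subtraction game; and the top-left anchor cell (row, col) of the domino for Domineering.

X's best at [X./XO/OX/../O.]: (3,0)

p1 X@[X./XO/OX/../O.]: (0,1)[XX/XO/OX/../O.]-1 (3,0)[X./XO/OX/X./O.]+0* (3,1)[X./XO/OX/.X/O.]-1 (4,1)[X./XO/OX/../OX]-1
p2 O@[X./XO/OX/X./O.]: (0,1)[XO/XO/OX/X./O.]+0* (3,1)[X./XO/OX/XO/O.]+0 (4,1)[X./XO/OX/X./OO]+0
p3 X@[XO/XO/OX/X./O.]: (3,1)[XO/XO/OX/XX/O.]+0* (4,1)[XO/XO/OX/X./OX]+0
p4 O@[XO/XO/OX/XX/O.]: (4,1)[XO/XO/OX/XX/OO]+0*
p5 X@[XO/XO/OX/XX/OO] terminal +0; root [X./XO/OX/../O.] d8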